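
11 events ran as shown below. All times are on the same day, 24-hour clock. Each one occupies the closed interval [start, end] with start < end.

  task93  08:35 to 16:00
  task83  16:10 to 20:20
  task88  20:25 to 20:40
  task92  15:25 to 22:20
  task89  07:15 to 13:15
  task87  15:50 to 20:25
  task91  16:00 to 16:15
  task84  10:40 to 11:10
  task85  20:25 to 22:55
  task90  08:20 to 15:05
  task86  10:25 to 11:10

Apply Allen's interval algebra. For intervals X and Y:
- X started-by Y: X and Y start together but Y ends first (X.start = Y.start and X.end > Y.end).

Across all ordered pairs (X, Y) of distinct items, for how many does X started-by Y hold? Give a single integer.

Checking all 110 ordered pairs for relation 'started-by'; matching pairs in alphabetical order:
(task85, task88): task85 started-by task88 ✓
Count: 1.

1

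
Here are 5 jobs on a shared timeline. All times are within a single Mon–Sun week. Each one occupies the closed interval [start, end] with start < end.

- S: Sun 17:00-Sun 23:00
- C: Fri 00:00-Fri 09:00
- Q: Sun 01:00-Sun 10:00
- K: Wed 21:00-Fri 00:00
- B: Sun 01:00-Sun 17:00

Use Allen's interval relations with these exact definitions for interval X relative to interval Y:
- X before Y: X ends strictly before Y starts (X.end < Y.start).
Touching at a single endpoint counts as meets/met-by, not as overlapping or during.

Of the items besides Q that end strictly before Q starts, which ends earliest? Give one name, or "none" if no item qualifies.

K

Target Q = [Sun 01:00, Sun 10:00].
B [Sun 01:00, Sun 17:00] → started-by → excluded.
C [Fri 00:00, Fri 09:00] → before → candidate.
K [Wed 21:00, Fri 00:00] → before → candidate.
S [Sun 17:00, Sun 23:00] → after → excluded.
Among candidates, earliest end is Fri 00:00 → K.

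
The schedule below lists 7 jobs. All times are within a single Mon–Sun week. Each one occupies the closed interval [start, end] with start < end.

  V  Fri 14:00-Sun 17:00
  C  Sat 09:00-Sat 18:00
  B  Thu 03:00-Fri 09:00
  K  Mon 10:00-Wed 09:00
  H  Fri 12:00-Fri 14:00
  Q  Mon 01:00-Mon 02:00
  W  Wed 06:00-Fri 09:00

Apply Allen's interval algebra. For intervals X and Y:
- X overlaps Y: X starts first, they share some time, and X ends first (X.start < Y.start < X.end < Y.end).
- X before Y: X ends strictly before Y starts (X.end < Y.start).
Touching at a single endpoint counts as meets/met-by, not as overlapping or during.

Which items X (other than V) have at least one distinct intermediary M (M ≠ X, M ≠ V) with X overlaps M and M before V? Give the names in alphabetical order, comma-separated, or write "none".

K

Target V = [Fri 14:00, Sun 17:00].
Intermediaries M with M before V: B, K, Q, W.
Via B — items with X overlaps B: none.
Via K — items with X overlaps K: none.
Via Q — items with X overlaps Q: none.
Via W — items with X overlaps W: K.
Union: K.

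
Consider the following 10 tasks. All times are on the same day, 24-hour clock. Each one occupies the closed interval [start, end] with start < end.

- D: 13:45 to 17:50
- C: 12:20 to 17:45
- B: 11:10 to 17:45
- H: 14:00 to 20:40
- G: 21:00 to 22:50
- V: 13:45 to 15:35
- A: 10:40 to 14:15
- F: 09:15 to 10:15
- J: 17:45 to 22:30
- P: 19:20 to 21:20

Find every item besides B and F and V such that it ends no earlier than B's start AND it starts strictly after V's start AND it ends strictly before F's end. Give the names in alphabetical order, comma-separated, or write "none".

Conditions: its end is no earlier than B's start (X.end >= 11:10) AND its start is strictly after V's start (X.start > 13:45) AND its end is strictly before F's end (X.end < 10:15).
A: end 14:15 >= 11:10? ✓; start 10:40 > 13:45? ✗; end 14:15 < 10:15? ✗ → no.
C: end 17:45 >= 11:10? ✓; start 12:20 > 13:45? ✗; end 17:45 < 10:15? ✗ → no.
D: end 17:50 >= 11:10? ✓; start 13:45 > 13:45? ✗; end 17:50 < 10:15? ✗ → no.
G: end 22:50 >= 11:10? ✓; start 21:00 > 13:45? ✓; end 22:50 < 10:15? ✗ → no.
H: end 20:40 >= 11:10? ✓; start 14:00 > 13:45? ✓; end 20:40 < 10:15? ✗ → no.
J: end 22:30 >= 11:10? ✓; start 17:45 > 13:45? ✓; end 22:30 < 10:15? ✗ → no.
P: end 21:20 >= 11:10? ✓; start 19:20 > 13:45? ✓; end 21:20 < 10:15? ✗ → no.
Result: none.

none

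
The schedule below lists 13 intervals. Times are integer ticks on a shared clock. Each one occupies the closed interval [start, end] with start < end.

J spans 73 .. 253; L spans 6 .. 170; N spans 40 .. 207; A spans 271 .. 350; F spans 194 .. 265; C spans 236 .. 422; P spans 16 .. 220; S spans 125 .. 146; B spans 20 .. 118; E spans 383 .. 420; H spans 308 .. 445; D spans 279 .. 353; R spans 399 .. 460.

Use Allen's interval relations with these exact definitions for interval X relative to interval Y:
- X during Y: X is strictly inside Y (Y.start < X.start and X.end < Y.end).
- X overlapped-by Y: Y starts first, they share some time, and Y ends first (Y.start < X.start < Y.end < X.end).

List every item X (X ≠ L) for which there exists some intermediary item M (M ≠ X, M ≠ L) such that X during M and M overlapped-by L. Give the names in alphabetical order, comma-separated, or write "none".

Target L = [6, 170].
Intermediaries M with M overlapped-by L: J, N, P.
Via J — items with X during J: S.
Via N — items with X during N: S.
Via P — items with X during P: B, N, S.
Union: B, N, S.

B, N, S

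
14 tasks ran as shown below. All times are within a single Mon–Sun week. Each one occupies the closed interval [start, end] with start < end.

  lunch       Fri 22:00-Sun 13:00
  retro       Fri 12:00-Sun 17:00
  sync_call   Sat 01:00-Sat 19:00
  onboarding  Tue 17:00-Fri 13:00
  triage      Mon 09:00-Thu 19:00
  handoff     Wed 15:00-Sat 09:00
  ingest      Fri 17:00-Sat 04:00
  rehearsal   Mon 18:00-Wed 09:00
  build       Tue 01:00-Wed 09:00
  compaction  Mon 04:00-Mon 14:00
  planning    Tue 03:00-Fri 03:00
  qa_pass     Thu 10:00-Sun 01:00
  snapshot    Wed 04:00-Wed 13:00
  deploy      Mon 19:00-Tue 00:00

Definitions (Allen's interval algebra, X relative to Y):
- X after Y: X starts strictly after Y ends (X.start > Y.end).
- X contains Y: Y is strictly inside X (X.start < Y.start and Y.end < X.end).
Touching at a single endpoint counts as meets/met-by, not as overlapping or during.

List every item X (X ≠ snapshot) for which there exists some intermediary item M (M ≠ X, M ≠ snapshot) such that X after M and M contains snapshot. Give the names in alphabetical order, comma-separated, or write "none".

Target snapshot = [Wed 04:00, Wed 13:00].
Intermediaries M with M contains snapshot: onboarding, planning, triage.
Via onboarding — items with X after onboarding: ingest, lunch, sync_call.
Via planning — items with X after planning: ingest, lunch, retro, sync_call.
Via triage — items with X after triage: ingest, lunch, retro, sync_call.
Union: ingest, lunch, retro, sync_call.

ingest, lunch, retro, sync_call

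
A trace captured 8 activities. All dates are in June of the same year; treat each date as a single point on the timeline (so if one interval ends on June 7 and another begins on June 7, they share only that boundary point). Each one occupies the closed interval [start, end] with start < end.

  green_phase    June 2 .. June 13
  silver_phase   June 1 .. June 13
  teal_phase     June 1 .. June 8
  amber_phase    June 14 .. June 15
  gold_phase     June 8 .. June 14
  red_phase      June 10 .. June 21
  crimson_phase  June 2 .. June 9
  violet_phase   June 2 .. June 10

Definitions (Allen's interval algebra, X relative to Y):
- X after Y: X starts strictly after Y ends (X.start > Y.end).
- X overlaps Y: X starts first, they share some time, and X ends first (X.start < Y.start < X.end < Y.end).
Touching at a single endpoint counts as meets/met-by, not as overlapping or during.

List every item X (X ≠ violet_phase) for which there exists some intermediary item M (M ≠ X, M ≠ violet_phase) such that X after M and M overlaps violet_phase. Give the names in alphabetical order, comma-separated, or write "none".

Target violet_phase = [June 2, June 10].
Intermediaries M with M overlaps violet_phase: teal_phase.
Via teal_phase — items with X after teal_phase: amber_phase, red_phase.
Union: amber_phase, red_phase.

amber_phase, red_phase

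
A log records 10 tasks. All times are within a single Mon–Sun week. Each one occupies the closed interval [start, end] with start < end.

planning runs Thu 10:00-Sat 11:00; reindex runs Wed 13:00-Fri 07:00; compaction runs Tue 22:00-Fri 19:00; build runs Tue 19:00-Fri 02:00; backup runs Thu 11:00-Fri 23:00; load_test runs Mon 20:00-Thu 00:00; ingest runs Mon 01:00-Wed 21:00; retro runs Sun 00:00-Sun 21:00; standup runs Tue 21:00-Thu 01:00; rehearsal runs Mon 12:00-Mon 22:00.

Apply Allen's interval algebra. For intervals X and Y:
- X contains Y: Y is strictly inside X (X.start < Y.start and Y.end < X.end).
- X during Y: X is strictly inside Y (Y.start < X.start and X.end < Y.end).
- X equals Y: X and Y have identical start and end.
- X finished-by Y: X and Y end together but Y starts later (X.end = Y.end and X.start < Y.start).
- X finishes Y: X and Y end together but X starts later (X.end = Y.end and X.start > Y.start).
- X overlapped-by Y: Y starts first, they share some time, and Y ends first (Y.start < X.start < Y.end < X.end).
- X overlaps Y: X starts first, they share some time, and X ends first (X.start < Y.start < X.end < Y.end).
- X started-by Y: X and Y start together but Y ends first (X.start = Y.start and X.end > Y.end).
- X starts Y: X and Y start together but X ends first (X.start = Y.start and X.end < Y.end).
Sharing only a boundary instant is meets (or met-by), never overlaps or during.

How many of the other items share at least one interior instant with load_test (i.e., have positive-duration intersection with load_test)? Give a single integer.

Target load_test = [Mon 20:00, Thu 00:00].
backup [Thu 11:00, Fri 23:00] → after → no.
build [Tue 19:00, Fri 02:00] → overlapped-by → counts.
compaction [Tue 22:00, Fri 19:00] → overlapped-by → counts.
ingest [Mon 01:00, Wed 21:00] → overlaps → counts.
planning [Thu 10:00, Sat 11:00] → after → no.
rehearsal [Mon 12:00, Mon 22:00] → overlaps → counts.
reindex [Wed 13:00, Fri 07:00] → overlapped-by → counts.
retro [Sun 00:00, Sun 21:00] → after → no.
standup [Tue 21:00, Thu 01:00] → overlapped-by → counts.
Total: 6.

6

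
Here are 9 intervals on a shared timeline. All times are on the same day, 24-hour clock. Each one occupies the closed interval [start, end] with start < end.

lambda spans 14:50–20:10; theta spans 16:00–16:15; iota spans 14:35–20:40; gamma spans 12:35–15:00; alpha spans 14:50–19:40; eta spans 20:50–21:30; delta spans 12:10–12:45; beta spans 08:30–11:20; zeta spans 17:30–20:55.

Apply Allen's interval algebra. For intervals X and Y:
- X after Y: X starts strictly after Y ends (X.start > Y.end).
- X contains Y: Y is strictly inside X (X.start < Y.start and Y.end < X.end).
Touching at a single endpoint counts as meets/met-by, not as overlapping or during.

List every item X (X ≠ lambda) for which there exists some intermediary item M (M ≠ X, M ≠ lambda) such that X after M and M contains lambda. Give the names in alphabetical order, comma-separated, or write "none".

eta

Target lambda = [14:50, 20:10].
Intermediaries M with M contains lambda: iota.
Via iota — items with X after iota: eta.
Union: eta.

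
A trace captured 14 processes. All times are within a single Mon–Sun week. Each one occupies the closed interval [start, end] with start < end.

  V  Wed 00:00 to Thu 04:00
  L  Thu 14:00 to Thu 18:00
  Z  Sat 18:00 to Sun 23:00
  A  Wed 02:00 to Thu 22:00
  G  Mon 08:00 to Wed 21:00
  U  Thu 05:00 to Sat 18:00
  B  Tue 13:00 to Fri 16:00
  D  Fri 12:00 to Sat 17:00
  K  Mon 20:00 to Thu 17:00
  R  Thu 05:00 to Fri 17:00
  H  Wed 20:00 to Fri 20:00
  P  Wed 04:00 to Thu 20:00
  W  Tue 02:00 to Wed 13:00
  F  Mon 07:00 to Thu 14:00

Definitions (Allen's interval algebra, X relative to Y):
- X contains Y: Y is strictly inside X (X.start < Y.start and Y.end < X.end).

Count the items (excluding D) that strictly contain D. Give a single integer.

1

Target D = [Fri 12:00, Sat 17:00].
A [Wed 02:00, Thu 22:00] → before → no.
B [Tue 13:00, Fri 16:00] → overlaps → no.
F [Mon 07:00, Thu 14:00] → before → no.
G [Mon 08:00, Wed 21:00] → before → no.
H [Wed 20:00, Fri 20:00] → overlaps → no.
K [Mon 20:00, Thu 17:00] → before → no.
L [Thu 14:00, Thu 18:00] → before → no.
P [Wed 04:00, Thu 20:00] → before → no.
R [Thu 05:00, Fri 17:00] → overlaps → no.
U [Thu 05:00, Sat 18:00] → contains → counts.
V [Wed 00:00, Thu 04:00] → before → no.
W [Tue 02:00, Wed 13:00] → before → no.
Z [Sat 18:00, Sun 23:00] → after → no.
Total: 1.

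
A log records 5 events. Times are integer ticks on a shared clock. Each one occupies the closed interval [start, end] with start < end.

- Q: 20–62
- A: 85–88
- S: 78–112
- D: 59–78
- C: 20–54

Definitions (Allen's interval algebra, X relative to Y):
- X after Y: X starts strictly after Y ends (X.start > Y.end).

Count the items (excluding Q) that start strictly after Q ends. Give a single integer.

Target Q = [20, 62].
A [85, 88] → after → counts.
C [20, 54] → starts → no.
D [59, 78] → overlapped-by → no.
S [78, 112] → after → counts.
Total: 2.

2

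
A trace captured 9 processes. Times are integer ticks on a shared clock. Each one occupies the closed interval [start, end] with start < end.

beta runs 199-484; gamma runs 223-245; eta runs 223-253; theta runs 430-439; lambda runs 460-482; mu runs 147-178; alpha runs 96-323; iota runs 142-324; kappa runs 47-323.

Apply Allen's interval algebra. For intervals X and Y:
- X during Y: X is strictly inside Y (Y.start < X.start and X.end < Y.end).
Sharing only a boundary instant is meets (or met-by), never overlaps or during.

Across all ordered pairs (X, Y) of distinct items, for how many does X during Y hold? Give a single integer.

Checking all 72 ordered pairs for relation 'during'; matching pairs in alphabetical order:
(eta, alpha): eta during alpha ✓
(eta, beta): eta during beta ✓
(eta, iota): eta during iota ✓
(eta, kappa): eta during kappa ✓
(gamma, alpha): gamma during alpha ✓
(gamma, beta): gamma during beta ✓
(gamma, iota): gamma during iota ✓
(gamma, kappa): gamma during kappa ✓
(lambda, beta): lambda during beta ✓
(mu, alpha): mu during alpha ✓
(mu, iota): mu during iota ✓
(mu, kappa): mu during kappa ✓
(theta, beta): theta during beta ✓
Count: 13.

13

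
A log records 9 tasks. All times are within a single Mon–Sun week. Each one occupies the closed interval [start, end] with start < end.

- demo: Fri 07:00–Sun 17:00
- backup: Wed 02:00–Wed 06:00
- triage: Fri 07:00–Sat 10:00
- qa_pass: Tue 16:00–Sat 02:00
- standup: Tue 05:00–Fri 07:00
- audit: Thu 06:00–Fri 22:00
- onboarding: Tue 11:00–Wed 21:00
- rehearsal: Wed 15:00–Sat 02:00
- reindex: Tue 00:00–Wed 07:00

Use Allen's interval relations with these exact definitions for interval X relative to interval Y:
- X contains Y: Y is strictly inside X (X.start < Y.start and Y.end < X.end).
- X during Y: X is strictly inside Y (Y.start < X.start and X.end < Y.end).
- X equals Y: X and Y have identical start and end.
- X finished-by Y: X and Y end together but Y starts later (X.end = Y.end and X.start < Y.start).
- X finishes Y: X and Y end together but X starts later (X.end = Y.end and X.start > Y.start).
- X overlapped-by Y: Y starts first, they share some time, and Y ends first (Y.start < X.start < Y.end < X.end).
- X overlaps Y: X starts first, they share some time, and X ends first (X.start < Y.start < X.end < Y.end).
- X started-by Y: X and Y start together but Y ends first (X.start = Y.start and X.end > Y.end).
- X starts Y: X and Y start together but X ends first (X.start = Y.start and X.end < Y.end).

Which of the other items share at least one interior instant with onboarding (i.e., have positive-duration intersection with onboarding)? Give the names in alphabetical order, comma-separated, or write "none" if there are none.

backup, qa_pass, rehearsal, reindex, standup

Target onboarding = [Tue 11:00, Wed 21:00].
audit [Thu 06:00, Fri 22:00] → after → no.
backup [Wed 02:00, Wed 06:00] → during → yes.
demo [Fri 07:00, Sun 17:00] → after → no.
qa_pass [Tue 16:00, Sat 02:00] → overlapped-by → yes.
rehearsal [Wed 15:00, Sat 02:00] → overlapped-by → yes.
reindex [Tue 00:00, Wed 07:00] → overlaps → yes.
standup [Tue 05:00, Fri 07:00] → contains → yes.
triage [Fri 07:00, Sat 10:00] → after → no.
Result: backup, qa_pass, rehearsal, reindex, standup.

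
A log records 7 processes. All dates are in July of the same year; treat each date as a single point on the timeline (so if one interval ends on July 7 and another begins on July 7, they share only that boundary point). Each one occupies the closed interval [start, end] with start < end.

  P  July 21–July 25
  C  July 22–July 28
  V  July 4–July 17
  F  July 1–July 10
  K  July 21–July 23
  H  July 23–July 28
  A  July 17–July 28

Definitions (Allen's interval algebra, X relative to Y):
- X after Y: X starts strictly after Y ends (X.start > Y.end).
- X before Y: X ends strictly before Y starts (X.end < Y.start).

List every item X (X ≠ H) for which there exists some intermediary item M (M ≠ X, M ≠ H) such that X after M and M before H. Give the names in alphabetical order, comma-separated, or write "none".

A, C, K, P

Target H = [July 23, July 28].
Intermediaries M with M before H: F, V.
Via F — items with X after F: A, C, K, P.
Via V — items with X after V: C, K, P.
Union: A, C, K, P.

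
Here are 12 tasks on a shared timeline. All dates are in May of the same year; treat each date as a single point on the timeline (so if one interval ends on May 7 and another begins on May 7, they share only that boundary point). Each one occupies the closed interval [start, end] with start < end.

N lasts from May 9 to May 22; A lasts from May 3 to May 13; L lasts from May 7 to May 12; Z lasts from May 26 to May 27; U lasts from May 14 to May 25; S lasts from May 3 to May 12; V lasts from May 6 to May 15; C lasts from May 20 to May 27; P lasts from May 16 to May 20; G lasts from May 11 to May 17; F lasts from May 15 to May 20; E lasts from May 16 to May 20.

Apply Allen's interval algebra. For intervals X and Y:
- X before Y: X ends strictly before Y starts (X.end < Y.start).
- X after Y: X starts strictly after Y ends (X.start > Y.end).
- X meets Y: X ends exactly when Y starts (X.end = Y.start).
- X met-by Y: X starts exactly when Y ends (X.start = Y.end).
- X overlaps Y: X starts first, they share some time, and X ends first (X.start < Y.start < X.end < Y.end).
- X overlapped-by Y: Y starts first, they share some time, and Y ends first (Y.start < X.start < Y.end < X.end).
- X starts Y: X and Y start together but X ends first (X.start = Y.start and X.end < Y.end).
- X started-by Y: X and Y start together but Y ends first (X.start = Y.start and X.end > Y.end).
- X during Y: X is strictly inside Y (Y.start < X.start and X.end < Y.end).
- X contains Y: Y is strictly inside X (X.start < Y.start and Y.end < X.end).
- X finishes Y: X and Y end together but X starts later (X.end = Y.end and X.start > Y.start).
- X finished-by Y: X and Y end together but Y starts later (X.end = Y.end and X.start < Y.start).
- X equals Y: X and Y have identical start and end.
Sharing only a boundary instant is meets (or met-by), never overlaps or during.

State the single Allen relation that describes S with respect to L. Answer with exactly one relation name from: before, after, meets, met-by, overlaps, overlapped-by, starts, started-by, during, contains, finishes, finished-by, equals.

finished-by

S = [May 3, May 12]; L = [May 7, May 12].
Compare endpoints: S.start < L.start, S.start < L.end, S.end > L.start, S.end = L.end.
That pattern is 'finished-by'.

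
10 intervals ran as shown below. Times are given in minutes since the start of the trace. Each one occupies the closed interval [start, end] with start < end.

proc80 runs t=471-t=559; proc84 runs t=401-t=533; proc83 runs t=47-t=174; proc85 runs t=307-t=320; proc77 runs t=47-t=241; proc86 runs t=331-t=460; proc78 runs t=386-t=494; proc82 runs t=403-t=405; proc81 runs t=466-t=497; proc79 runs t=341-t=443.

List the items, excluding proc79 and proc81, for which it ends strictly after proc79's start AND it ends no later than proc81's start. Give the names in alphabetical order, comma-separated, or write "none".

proc82, proc86

Conditions: its end is strictly after proc79's start (X.end > t=341) AND its end is no later than proc81's start (X.end <= t=466).
proc77: end t=241 > t=341? ✗; end t=241 <= t=466? ✓ → no.
proc78: end t=494 > t=341? ✓; end t=494 <= t=466? ✗ → no.
proc80: end t=559 > t=341? ✓; end t=559 <= t=466? ✗ → no.
proc82: end t=405 > t=341? ✓; end t=405 <= t=466? ✓ → yes.
proc83: end t=174 > t=341? ✗; end t=174 <= t=466? ✓ → no.
proc84: end t=533 > t=341? ✓; end t=533 <= t=466? ✗ → no.
proc85: end t=320 > t=341? ✗; end t=320 <= t=466? ✓ → no.
proc86: end t=460 > t=341? ✓; end t=460 <= t=466? ✓ → yes.
Result: proc82, proc86.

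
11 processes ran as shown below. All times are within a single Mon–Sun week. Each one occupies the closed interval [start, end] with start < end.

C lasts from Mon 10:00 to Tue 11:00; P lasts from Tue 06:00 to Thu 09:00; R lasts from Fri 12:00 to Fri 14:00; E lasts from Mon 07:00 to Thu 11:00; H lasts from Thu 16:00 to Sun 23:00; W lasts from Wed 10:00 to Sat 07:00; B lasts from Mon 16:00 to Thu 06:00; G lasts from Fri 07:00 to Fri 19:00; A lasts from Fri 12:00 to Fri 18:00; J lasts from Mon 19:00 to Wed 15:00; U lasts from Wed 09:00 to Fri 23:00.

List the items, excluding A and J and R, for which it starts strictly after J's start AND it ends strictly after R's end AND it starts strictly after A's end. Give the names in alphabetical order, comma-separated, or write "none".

Conditions: its start is strictly after J's start (X.start > Mon 19:00) AND its end is strictly after R's end (X.end > Fri 14:00) AND its start is strictly after A's end (X.start > Fri 18:00).
B: start Mon 16:00 > Mon 19:00? ✗; end Thu 06:00 > Fri 14:00? ✗; start Mon 16:00 > Fri 18:00? ✗ → no.
C: start Mon 10:00 > Mon 19:00? ✗; end Tue 11:00 > Fri 14:00? ✗; start Mon 10:00 > Fri 18:00? ✗ → no.
E: start Mon 07:00 > Mon 19:00? ✗; end Thu 11:00 > Fri 14:00? ✗; start Mon 07:00 > Fri 18:00? ✗ → no.
G: start Fri 07:00 > Mon 19:00? ✓; end Fri 19:00 > Fri 14:00? ✓; start Fri 07:00 > Fri 18:00? ✗ → no.
H: start Thu 16:00 > Mon 19:00? ✓; end Sun 23:00 > Fri 14:00? ✓; start Thu 16:00 > Fri 18:00? ✗ → no.
P: start Tue 06:00 > Mon 19:00? ✓; end Thu 09:00 > Fri 14:00? ✗; start Tue 06:00 > Fri 18:00? ✗ → no.
U: start Wed 09:00 > Mon 19:00? ✓; end Fri 23:00 > Fri 14:00? ✓; start Wed 09:00 > Fri 18:00? ✗ → no.
W: start Wed 10:00 > Mon 19:00? ✓; end Sat 07:00 > Fri 14:00? ✓; start Wed 10:00 > Fri 18:00? ✗ → no.
Result: none.

none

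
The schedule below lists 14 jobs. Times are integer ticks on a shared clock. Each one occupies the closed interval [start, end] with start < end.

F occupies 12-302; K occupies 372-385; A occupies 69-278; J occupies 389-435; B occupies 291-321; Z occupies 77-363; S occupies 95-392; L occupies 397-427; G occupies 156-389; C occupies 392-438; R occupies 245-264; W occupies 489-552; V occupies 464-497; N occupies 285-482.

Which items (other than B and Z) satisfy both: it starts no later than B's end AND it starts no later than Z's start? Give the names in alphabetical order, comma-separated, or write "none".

A, F

Conditions: its start is no later than B's end (X.start <= 321) AND its start is no later than Z's start (X.start <= 77).
A: start 69 <= 321? ✓; start 69 <= 77? ✓ → yes.
C: start 392 <= 321? ✗; start 392 <= 77? ✗ → no.
F: start 12 <= 321? ✓; start 12 <= 77? ✓ → yes.
G: start 156 <= 321? ✓; start 156 <= 77? ✗ → no.
J: start 389 <= 321? ✗; start 389 <= 77? ✗ → no.
K: start 372 <= 321? ✗; start 372 <= 77? ✗ → no.
L: start 397 <= 321? ✗; start 397 <= 77? ✗ → no.
N: start 285 <= 321? ✓; start 285 <= 77? ✗ → no.
R: start 245 <= 321? ✓; start 245 <= 77? ✗ → no.
S: start 95 <= 321? ✓; start 95 <= 77? ✗ → no.
V: start 464 <= 321? ✗; start 464 <= 77? ✗ → no.
W: start 489 <= 321? ✗; start 489 <= 77? ✗ → no.
Result: A, F.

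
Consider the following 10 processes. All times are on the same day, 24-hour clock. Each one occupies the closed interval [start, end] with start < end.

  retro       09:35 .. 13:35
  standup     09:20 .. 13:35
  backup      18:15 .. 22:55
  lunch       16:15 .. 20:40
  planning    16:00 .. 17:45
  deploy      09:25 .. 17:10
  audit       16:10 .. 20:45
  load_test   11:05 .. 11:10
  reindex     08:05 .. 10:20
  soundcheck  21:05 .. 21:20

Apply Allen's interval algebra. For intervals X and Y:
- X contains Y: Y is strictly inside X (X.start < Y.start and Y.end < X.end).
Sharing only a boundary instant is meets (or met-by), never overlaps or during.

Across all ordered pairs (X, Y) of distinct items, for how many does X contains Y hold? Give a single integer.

6

Checking all 90 ordered pairs for relation 'contains'; matching pairs in alphabetical order:
(audit, lunch): audit contains lunch ✓
(backup, soundcheck): backup contains soundcheck ✓
(deploy, load_test): deploy contains load_test ✓
(deploy, retro): deploy contains retro ✓
(retro, load_test): retro contains load_test ✓
(standup, load_test): standup contains load_test ✓
Count: 6.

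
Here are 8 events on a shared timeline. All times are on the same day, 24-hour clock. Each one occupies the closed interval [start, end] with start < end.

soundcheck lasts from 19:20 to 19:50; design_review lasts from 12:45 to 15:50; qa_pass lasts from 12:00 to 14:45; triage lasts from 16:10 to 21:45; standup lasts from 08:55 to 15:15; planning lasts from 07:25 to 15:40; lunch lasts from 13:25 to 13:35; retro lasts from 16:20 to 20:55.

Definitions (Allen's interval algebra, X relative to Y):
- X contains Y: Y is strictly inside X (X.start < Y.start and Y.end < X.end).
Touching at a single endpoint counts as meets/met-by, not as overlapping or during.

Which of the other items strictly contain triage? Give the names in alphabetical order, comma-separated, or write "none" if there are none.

Target triage = [16:10, 21:45].
design_review [12:45, 15:50] → before → no.
lunch [13:25, 13:35] → before → no.
planning [07:25, 15:40] → before → no.
qa_pass [12:00, 14:45] → before → no.
retro [16:20, 20:55] → during → no.
soundcheck [19:20, 19:50] → during → no.
standup [08:55, 15:15] → before → no.
Result: none.

none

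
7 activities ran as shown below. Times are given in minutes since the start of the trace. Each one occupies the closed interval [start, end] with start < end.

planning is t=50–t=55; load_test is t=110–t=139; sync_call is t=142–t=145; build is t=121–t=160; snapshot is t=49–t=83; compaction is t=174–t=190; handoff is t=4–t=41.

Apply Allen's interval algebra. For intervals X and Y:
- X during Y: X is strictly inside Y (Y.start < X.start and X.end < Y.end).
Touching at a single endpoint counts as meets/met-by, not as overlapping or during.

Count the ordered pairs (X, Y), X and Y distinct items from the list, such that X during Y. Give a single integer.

Checking all 42 ordered pairs for relation 'during'; matching pairs in alphabetical order:
(planning, snapshot): planning during snapshot ✓
(sync_call, build): sync_call during build ✓
Count: 2.

2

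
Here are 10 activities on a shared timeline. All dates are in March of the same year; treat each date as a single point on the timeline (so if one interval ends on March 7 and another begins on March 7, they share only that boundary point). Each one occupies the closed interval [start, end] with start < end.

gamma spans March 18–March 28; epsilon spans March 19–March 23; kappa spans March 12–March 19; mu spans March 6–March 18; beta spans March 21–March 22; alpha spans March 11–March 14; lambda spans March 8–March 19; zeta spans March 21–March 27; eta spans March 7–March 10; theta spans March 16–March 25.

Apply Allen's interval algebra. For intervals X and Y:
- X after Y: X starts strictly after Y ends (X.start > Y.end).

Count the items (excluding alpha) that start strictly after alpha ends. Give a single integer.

5

Target alpha = [March 11, March 14].
beta [March 21, March 22] → after → counts.
epsilon [March 19, March 23] → after → counts.
eta [March 7, March 10] → before → no.
gamma [March 18, March 28] → after → counts.
kappa [March 12, March 19] → overlapped-by → no.
lambda [March 8, March 19] → contains → no.
mu [March 6, March 18] → contains → no.
theta [March 16, March 25] → after → counts.
zeta [March 21, March 27] → after → counts.
Total: 5.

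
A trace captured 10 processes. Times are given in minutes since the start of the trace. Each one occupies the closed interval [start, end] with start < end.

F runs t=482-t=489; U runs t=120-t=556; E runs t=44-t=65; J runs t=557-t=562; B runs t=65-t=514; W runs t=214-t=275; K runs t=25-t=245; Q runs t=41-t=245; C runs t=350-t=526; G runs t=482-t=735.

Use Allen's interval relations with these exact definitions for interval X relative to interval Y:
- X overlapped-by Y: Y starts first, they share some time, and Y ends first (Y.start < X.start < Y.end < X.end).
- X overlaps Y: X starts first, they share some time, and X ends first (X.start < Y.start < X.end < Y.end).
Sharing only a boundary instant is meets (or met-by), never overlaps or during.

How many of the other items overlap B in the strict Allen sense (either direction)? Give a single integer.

5

Target B = [t=65, t=514].
C [t=350, t=526] → overlapped-by → counts.
E [t=44, t=65] → meets → no.
F [t=482, t=489] → during → no.
G [t=482, t=735] → overlapped-by → counts.
J [t=557, t=562] → after → no.
K [t=25, t=245] → overlaps → counts.
Q [t=41, t=245] → overlaps → counts.
U [t=120, t=556] → overlapped-by → counts.
W [t=214, t=275] → during → no.
Total: 5.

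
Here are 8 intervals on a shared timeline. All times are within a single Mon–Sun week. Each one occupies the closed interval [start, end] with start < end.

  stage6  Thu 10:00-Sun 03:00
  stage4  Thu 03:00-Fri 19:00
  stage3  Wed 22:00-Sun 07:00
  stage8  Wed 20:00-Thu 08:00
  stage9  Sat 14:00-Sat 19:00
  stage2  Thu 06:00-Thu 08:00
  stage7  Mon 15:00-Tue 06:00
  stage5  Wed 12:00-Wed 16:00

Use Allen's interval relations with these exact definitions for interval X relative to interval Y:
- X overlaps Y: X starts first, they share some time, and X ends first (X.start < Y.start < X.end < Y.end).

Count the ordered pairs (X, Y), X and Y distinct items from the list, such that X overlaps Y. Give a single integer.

Checking all 56 ordered pairs for relation 'overlaps'; matching pairs in alphabetical order:
(stage4, stage6): stage4 overlaps stage6 ✓
(stage8, stage3): stage8 overlaps stage3 ✓
(stage8, stage4): stage8 overlaps stage4 ✓
Count: 3.

3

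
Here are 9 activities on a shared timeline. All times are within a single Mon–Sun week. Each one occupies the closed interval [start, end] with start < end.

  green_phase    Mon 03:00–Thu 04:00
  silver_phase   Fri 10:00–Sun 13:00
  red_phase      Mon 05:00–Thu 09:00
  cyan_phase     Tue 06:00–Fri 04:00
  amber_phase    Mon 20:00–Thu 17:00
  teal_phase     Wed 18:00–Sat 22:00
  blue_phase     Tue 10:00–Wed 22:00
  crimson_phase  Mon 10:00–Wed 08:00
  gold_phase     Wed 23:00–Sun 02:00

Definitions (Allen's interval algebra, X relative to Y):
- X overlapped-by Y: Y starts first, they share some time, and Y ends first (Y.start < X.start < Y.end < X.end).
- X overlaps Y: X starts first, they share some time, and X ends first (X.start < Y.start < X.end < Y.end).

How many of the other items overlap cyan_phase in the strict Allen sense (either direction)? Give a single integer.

6

Target cyan_phase = [Tue 06:00, Fri 04:00].
amber_phase [Mon 20:00, Thu 17:00] → overlaps → counts.
blue_phase [Tue 10:00, Wed 22:00] → during → no.
crimson_phase [Mon 10:00, Wed 08:00] → overlaps → counts.
gold_phase [Wed 23:00, Sun 02:00] → overlapped-by → counts.
green_phase [Mon 03:00, Thu 04:00] → overlaps → counts.
red_phase [Mon 05:00, Thu 09:00] → overlaps → counts.
silver_phase [Fri 10:00, Sun 13:00] → after → no.
teal_phase [Wed 18:00, Sat 22:00] → overlapped-by → counts.
Total: 6.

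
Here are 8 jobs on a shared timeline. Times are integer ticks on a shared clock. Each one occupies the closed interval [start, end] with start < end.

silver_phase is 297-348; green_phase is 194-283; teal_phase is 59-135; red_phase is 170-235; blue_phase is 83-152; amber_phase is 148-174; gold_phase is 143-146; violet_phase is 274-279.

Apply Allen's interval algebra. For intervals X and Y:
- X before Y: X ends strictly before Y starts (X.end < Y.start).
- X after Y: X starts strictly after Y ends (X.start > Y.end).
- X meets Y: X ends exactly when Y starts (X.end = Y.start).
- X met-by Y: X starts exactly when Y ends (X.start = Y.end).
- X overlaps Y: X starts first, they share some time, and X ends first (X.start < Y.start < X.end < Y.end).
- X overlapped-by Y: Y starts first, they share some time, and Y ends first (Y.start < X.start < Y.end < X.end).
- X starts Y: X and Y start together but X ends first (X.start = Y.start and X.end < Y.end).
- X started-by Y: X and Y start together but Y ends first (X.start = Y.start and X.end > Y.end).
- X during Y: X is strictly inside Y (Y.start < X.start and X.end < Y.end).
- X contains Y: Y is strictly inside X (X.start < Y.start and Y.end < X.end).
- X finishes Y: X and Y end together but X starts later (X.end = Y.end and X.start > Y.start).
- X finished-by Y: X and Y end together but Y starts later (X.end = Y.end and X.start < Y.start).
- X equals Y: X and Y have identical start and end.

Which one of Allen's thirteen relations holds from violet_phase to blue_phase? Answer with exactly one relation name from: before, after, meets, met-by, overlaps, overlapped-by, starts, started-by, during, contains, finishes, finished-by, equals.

violet_phase = [274, 279]; blue_phase = [83, 152].
Compare endpoints: violet_phase.start > blue_phase.start, violet_phase.start > blue_phase.end, violet_phase.end > blue_phase.start, violet_phase.end > blue_phase.end.
That pattern is 'after'.

after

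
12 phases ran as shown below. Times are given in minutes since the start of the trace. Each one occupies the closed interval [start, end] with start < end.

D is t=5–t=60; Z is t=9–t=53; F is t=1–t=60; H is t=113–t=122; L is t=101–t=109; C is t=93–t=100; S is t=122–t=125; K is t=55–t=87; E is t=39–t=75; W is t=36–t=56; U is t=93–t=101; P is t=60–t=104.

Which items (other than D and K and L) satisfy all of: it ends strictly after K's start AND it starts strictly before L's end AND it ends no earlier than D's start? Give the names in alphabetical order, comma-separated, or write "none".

Conditions: its end is strictly after K's start (X.end > t=55) AND its start is strictly before L's end (X.start < t=109) AND its end is no earlier than D's start (X.end >= t=5).
C: end t=100 > t=55? ✓; start t=93 < t=109? ✓; end t=100 >= t=5? ✓ → yes.
E: end t=75 > t=55? ✓; start t=39 < t=109? ✓; end t=75 >= t=5? ✓ → yes.
F: end t=60 > t=55? ✓; start t=1 < t=109? ✓; end t=60 >= t=5? ✓ → yes.
H: end t=122 > t=55? ✓; start t=113 < t=109? ✗; end t=122 >= t=5? ✓ → no.
P: end t=104 > t=55? ✓; start t=60 < t=109? ✓; end t=104 >= t=5? ✓ → yes.
S: end t=125 > t=55? ✓; start t=122 < t=109? ✗; end t=125 >= t=5? ✓ → no.
U: end t=101 > t=55? ✓; start t=93 < t=109? ✓; end t=101 >= t=5? ✓ → yes.
W: end t=56 > t=55? ✓; start t=36 < t=109? ✓; end t=56 >= t=5? ✓ → yes.
Z: end t=53 > t=55? ✗; start t=9 < t=109? ✓; end t=53 >= t=5? ✓ → no.
Result: C, E, F, P, U, W.

C, E, F, P, U, W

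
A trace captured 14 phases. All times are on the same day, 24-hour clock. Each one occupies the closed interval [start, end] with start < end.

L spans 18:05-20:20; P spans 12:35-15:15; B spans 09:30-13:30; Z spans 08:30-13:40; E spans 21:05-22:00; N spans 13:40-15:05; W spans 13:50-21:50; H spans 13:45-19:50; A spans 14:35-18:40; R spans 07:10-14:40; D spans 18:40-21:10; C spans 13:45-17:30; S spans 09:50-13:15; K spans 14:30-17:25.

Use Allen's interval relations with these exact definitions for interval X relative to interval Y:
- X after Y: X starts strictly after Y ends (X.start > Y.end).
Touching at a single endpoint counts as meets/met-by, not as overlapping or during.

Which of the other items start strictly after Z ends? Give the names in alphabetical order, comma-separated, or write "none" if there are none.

Target Z = [08:30, 13:40].
A [14:35, 18:40] → after → yes.
B [09:30, 13:30] → during → no.
C [13:45, 17:30] → after → yes.
D [18:40, 21:10] → after → yes.
E [21:05, 22:00] → after → yes.
H [13:45, 19:50] → after → yes.
K [14:30, 17:25] → after → yes.
L [18:05, 20:20] → after → yes.
N [13:40, 15:05] → met-by → no.
P [12:35, 15:15] → overlapped-by → no.
R [07:10, 14:40] → contains → no.
S [09:50, 13:15] → during → no.
W [13:50, 21:50] → after → yes.
Result: A, C, D, E, H, K, L, W.

A, C, D, E, H, K, L, W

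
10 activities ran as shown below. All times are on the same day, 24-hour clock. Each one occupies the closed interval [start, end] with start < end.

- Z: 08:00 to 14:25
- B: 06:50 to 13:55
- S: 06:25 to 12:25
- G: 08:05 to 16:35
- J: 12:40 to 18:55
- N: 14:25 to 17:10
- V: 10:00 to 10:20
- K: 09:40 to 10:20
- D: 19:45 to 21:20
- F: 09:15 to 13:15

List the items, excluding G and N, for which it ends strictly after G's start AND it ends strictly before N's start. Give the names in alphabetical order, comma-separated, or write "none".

B, F, K, S, V

Conditions: its end is strictly after G's start (X.end > 08:05) AND its end is strictly before N's start (X.end < 14:25).
B: end 13:55 > 08:05? ✓; end 13:55 < 14:25? ✓ → yes.
D: end 21:20 > 08:05? ✓; end 21:20 < 14:25? ✗ → no.
F: end 13:15 > 08:05? ✓; end 13:15 < 14:25? ✓ → yes.
J: end 18:55 > 08:05? ✓; end 18:55 < 14:25? ✗ → no.
K: end 10:20 > 08:05? ✓; end 10:20 < 14:25? ✓ → yes.
S: end 12:25 > 08:05? ✓; end 12:25 < 14:25? ✓ → yes.
V: end 10:20 > 08:05? ✓; end 10:20 < 14:25? ✓ → yes.
Z: end 14:25 > 08:05? ✓; end 14:25 < 14:25? ✗ → no.
Result: B, F, K, S, V.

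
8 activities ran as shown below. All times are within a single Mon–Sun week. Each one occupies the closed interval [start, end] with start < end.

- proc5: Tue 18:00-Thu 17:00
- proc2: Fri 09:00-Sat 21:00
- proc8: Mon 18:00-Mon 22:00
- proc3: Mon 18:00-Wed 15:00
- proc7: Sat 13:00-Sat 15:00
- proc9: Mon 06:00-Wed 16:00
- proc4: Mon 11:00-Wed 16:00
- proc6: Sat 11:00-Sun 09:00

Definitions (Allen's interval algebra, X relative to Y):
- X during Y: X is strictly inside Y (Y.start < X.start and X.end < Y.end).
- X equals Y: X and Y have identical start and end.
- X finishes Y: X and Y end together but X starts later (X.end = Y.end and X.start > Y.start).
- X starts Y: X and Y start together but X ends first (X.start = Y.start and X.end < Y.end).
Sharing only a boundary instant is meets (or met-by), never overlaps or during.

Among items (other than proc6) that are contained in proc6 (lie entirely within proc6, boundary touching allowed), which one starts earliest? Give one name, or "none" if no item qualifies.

Target proc6 = [Sat 11:00, Sun 09:00].
proc2 [Fri 09:00, Sat 21:00] → overlaps → excluded.
proc3 [Mon 18:00, Wed 15:00] → before → excluded.
proc4 [Mon 11:00, Wed 16:00] → before → excluded.
proc5 [Tue 18:00, Thu 17:00] → before → excluded.
proc7 [Sat 13:00, Sat 15:00] → during → candidate.
proc8 [Mon 18:00, Mon 22:00] → before → excluded.
proc9 [Mon 06:00, Wed 16:00] → before → excluded.
Among candidates, earliest start is Sat 13:00 → proc7.

proc7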